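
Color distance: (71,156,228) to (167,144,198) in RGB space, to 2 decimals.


d = √[(R₁-R₂)² + (G₁-G₂)² + (B₁-B₂)²]
d = √[(71-167)² + (156-144)² + (228-198)²]
d = √[9216 + 144 + 900]
d = √10260
d ≈ 101.29


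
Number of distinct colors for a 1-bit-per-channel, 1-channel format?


Total bits = 1 bits/channel × 1 channels = 1 bits
Distinct colors = 2^1
= 2 colors


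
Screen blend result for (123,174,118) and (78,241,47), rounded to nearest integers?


Screen: C = 255 - (255-A)×(255-B)/255, rounded to nearest integer
R: 255 - (255-123)×(255-78)/255 = 255 - 23364/255 ≈ 255 - 91.624 = 163.376 → 163
G: 255 - (255-174)×(255-241)/255 = 255 - 1134/255 ≈ 255 - 4.447 = 250.553 → 251
B: 255 - (255-118)×(255-47)/255 = 255 - 28496/255 ≈ 255 - 111.749 = 143.251 → 143
= RGB(163, 251, 143)


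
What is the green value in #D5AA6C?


Color: #D5AA6C
R = D5 = 213
G = AA = 170
B = 6C = 108
Green = 170


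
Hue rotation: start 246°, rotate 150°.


New hue = (H + rotation) mod 360
New hue = (246 + 150) mod 360
= 396 mod 360
= 36°


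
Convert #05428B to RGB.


05 → 5 (R)
42 → 66 (G)
8B → 139 (B)
= RGB(5, 66, 139)


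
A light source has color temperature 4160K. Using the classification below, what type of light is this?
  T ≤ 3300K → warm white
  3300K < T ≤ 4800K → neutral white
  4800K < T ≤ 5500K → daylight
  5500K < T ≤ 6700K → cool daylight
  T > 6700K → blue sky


Temperature: 4160K
3300K < 4160K ≤ 4800K → neutral white
Classification: neutral white


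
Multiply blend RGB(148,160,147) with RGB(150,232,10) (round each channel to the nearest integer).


Multiply: C = A×B/255, rounded to nearest integer
R: 148×150/255 = 22200/255 ≈ 87.059 → 87
G: 160×232/255 = 37120/255 ≈ 145.569 → 146
B: 147×10/255 = 1470/255 ≈ 5.765 → 6
= RGB(87, 146, 6)


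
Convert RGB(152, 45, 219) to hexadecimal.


R = 152 → 98 (hex)
G = 45 → 2D (hex)
B = 219 → DB (hex)
Hex = #982DDB


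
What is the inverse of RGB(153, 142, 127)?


Invert: (255-R, 255-G, 255-B)
R: 255-153 = 102
G: 255-142 = 113
B: 255-127 = 128
= RGB(102, 113, 128)


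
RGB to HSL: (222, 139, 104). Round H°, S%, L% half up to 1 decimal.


Normalize: R'=222/255≈0.8706, G'=139/255≈0.5451, B'=104/255≈0.4078
Max=222/255, Min=104/255, Δ=Max-Min=118/255
L = (Max+Min)/2 = (222+104)/510 = 326/510 = 0.63921… → L = 63.9%
L > 0.5 → S = Δ/(2-Max-Min) = 118/(510-222-104) = 118/184 = 0.64130… → S = 64.1%
(the 1/255 factors cancel in S and H, so raw channel differences can be used)
Max is R' → H = 60 × (((G-B)/Δ) mod 6) = 60 × (((139-104)/118) mod 6)
  35/118 = 0.2966…
  H = 60 × 0.2966… = 17.796…° → H = 17.8°
= HSL(17.8°, 64.1%, 63.9%)


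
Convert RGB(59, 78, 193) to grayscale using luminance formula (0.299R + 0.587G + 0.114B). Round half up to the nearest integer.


Gray = 0.299×R + 0.587×G + 0.114×B
Gray = 0.299×59 + 0.587×78 + 0.114×193
Gray = 17.641 + 45.786 + 22.002
Gray = 85.429 → round half up → 85
Gray = 85


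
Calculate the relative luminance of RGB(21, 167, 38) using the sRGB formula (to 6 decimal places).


Linearize each channel (sRGB transfer function): c = v/255; c_lin = c/12.92 if c ≤ 0.04045, else ((c+0.055)/1.055)^2.4
  R: 21/255 ≈ 0.082353 > 0.04045 → ((0.082353+0.055)/1.055)^2.4 ≈ 0.007499
  G: 167/255 ≈ 0.654902 > 0.04045 → ((0.654902+0.055)/1.055)^2.4 ≈ 0.386429
  B: 38/255 ≈ 0.149020 > 0.04045 → ((0.149020+0.055)/1.055)^2.4 ≈ 0.019382
R_lin = 0.007499, G_lin = 0.386429, B_lin = 0.019382
L = 0.2126×R + 0.7152×G + 0.0722×B
L = 0.2126×0.007499 + 0.7152×0.386429 + 0.0722×0.019382
L ≈ 0.279368


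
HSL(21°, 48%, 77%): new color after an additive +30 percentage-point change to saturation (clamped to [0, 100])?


Original S = 48%
Adjustment = +30 percentage points
New S = 48 + (30) = 78
Clamp to [0, 100] → 78
= HSL(21°, 78%, 77%)


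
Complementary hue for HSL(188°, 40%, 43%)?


Complement = opposite side of color wheel = hue + 180°
H' = (188 + 180) mod 360 = 8°
S and L unchanged.
= HSL(8°, 40%, 43%)


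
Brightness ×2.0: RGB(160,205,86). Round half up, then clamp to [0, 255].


Multiply each channel by 2.0, round half up, clamp to [0, 255]
R: 160×2.0 = 320 → clamp → 255
G: 205×2.0 = 410 → clamp → 255
B: 86×2.0 = 172
= RGB(255, 255, 172)


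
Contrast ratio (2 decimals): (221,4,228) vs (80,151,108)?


Linearize each sRGB channel c=v/255: c/12.92 if c ≤ 0.04045 else ((c+0.055)/1.055)^2.4
L = 0.2126×R_lin + 0.7152×G_lin + 0.0722×B_lin
Color 1 (221,4,228):
  R=221: 221/255≈0.8667 > 0.04045 → ((0.8667+0.055)/1.055)^2.4 ≈ 0.72306
  G=4: 4/255≈0.0157 ≤ 0.04045 → 0.0157/12.92 ≈ 0.00121
  B=228: 228/255≈0.8941 > 0.04045 → ((0.8941+0.055)/1.055)^2.4 ≈ 0.77582
  L1 = 0.2126×0.72306 + 0.7152×0.00121 + 0.0722×0.77582 ≈ 0.21060
Color 2 (80,151,108):
  R=80: 80/255≈0.3137 > 0.04045 → ((0.3137+0.055)/1.055)^2.4 ≈ 0.08022
  G=151: 151/255≈0.5922 > 0.04045 → ((0.5922+0.055)/1.055)^2.4 ≈ 0.30947
  B=108: 108/255≈0.4235 > 0.04045 → ((0.4235+0.055)/1.055)^2.4 ≈ 0.14996
  L2 = 0.2126×0.08022 + 0.7152×0.30947 + 0.0722×0.14996 ≈ 0.24921
Lighter = 0.24921, Darker = 0.21060
Ratio = (L_lighter + 0.05) / (L_darker + 0.05)
Ratio = (0.24921 + 0.05) / (0.21060 + 0.05) = 0.29921 / 0.26060 ≈ 1.1482
Ratio ≈ 1.15:1


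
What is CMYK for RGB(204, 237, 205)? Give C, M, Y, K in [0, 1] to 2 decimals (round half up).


R'=204/255≈0.8000, G'=237/255≈0.9294, B'=205/255≈0.8039
K = 1 - max(R',G',B') = 1 - 237/255 = 18/255 = 0.07058… → 0.07
(1-R'-K)/(1-K) simplifies to (max-R)/max with max = 237:
C = (237-204)/237 = 33/237 = 0.13924… → 0.14
M = (237-237)/237 = 0/237 = 0 → 0.00
Y = (237-205)/237 = 32/237 = 0.13502… → 0.14
= CMYK(0.14, 0.00, 0.14, 0.07)


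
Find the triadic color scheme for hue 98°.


Triadic: equally spaced at 120° intervals
H1 = 98°
H2 = (98 + 120) mod 360 = 218°
H3 = (98 + 240) mod 360 = 338°
Triadic = 98°, 218°, 338°


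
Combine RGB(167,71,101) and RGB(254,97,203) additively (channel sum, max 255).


Additive: each channel = min(255, C₁+C₂)
R: 167+254 = 421 → 255
G: 71+97 = 168 → 168
B: 101+203 = 304 → 255
= RGB(255, 168, 255)


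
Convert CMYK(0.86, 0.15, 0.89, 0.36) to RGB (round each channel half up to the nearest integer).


R = 255 × (1-C) × (1-K) = 255 × 0.14 × 0.64 = 22.848 → 23
G = 255 × (1-M) × (1-K) = 255 × 0.85 × 0.64 = 138.72 → 139
B = 255 × (1-Y) × (1-K) = 255 × 0.11 × 0.64 = 17.952 → 18
= RGB(23, 139, 18)


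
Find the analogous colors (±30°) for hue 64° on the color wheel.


Base hue: 64°
Left analog: (64 - 30) mod 360 = 34°
Right analog: (64 + 30) mod 360 = 94°
Analogous hues = 34° and 94°


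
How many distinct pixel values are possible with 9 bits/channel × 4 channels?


Total bits = 9 bits/channel × 4 channels = 36 bits
Distinct pixel values = 2^36
= 68,719,476,736 pixel values


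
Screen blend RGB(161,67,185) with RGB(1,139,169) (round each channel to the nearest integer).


Screen: C = 255 - (255-A)×(255-B)/255, rounded to nearest integer
R: 255 - (255-161)×(255-1)/255 = 255 - 23876/255 ≈ 255 - 93.631 = 161.369 → 161
G: 255 - (255-67)×(255-139)/255 = 255 - 21808/255 ≈ 255 - 85.522 = 169.478 → 169
B: 255 - (255-185)×(255-169)/255 = 255 - 6020/255 ≈ 255 - 23.608 = 231.392 → 231
= RGB(161, 169, 231)


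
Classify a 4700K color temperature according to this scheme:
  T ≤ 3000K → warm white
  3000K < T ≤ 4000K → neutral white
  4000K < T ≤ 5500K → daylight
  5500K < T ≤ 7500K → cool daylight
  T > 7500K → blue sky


Temperature: 4700K
4000K < 4700K ≤ 5500K → daylight
Classification: daylight


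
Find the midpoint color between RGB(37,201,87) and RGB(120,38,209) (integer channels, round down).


Midpoint: each channel = ⌊(C₁+C₂)/2⌋
R: ⌊(37+120)/2⌋ = 78
G: ⌊(201+38)/2⌋ = 119
B: ⌊(87+209)/2⌋ = 148
= RGB(78, 119, 148)


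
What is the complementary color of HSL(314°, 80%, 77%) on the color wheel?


Complement = opposite side of color wheel = hue + 180°
H' = (314 + 180) mod 360 = 134°
S and L unchanged.
= HSL(134°, 80%, 77%)


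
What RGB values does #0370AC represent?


03 → 3 (R)
70 → 112 (G)
AC → 172 (B)
= RGB(3, 112, 172)


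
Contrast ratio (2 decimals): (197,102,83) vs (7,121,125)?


Linearize each sRGB channel c=v/255: c/12.92 if c ≤ 0.04045 else ((c+0.055)/1.055)^2.4
L = 0.2126×R_lin + 0.7152×G_lin + 0.0722×B_lin
Color 1 (197,102,83):
  R=197: 197/255≈0.7725 > 0.04045 → ((0.7725+0.055)/1.055)^2.4 ≈ 0.55834
  G=102: 102/255≈0.4000 > 0.04045 → ((0.4000+0.055)/1.055)^2.4 ≈ 0.13287
  B=83: 83/255≈0.3255 > 0.04045 → ((0.3255+0.055)/1.055)^2.4 ≈ 0.08650
  L1 = 0.2126×0.55834 + 0.7152×0.13287 + 0.0722×0.08650 ≈ 0.21998
Color 2 (7,121,125):
  R=7: 7/255≈0.0275 ≤ 0.04045 → 0.0275/12.92 ≈ 0.00212
  G=121: 121/255≈0.4745 > 0.04045 → ((0.4745+0.055)/1.055)^2.4 ≈ 0.19120
  B=125: 125/255≈0.4902 > 0.04045 → ((0.4902+0.055)/1.055)^2.4 ≈ 0.20508
  L2 = 0.2126×0.00212 + 0.7152×0.19120 + 0.0722×0.20508 ≈ 0.15201
Lighter = 0.21998, Darker = 0.15201
Ratio = (L_lighter + 0.05) / (L_darker + 0.05)
Ratio = (0.21998 + 0.05) / (0.15201 + 0.05) = 0.26998 / 0.20201 ≈ 1.3365
Ratio ≈ 1.34:1


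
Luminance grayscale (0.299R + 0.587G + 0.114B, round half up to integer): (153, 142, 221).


Gray = 0.299×R + 0.587×G + 0.114×B
Gray = 0.299×153 + 0.587×142 + 0.114×221
Gray = 45.747 + 83.354 + 25.194
Gray = 154.295 → round half up → 154
Gray = 154


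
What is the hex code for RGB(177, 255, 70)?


R = 177 → B1 (hex)
G = 255 → FF (hex)
B = 70 → 46 (hex)
Hex = #B1FF46


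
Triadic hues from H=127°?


Triadic: equally spaced at 120° intervals
H1 = 127°
H2 = (127 + 120) mod 360 = 247°
H3 = (127 + 240) mod 360 = 7°
Triadic = 127°, 247°, 7°


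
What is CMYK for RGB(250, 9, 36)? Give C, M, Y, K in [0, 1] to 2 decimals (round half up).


R'=250/255≈0.9804, G'=9/255≈0.0353, B'=36/255≈0.1412
K = 1 - max(R',G',B') = 1 - 250/255 = 5/255 = 0.01960… → 0.02
(1-R'-K)/(1-K) simplifies to (max-R)/max with max = 250:
C = (250-250)/250 = 0/250 = 0 → 0.00
M = (250-9)/250 = 241/250 = 0.964 → 0.96
Y = (250-36)/250 = 214/250 = 0.856 → 0.86
= CMYK(0.00, 0.96, 0.86, 0.02)


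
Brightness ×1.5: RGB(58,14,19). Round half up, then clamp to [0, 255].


Multiply each channel by 1.5, round half up, clamp to [0, 255]
R: 58×1.5 = 87
G: 14×1.5 = 21
B: 19×1.5 = 28.5 → round → 29
= RGB(87, 21, 29)


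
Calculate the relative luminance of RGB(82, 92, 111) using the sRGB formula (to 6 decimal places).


Linearize each channel (sRGB transfer function): c = v/255; c_lin = c/12.92 if c ≤ 0.04045, else ((c+0.055)/1.055)^2.4
  R: 82/255 ≈ 0.321569 > 0.04045 → ((0.321569+0.055)/1.055)^2.4 ≈ 0.084376
  G: 92/255 ≈ 0.360784 > 0.04045 → ((0.360784+0.055)/1.055)^2.4 ≈ 0.107023
  B: 111/255 ≈ 0.435294 > 0.04045 → ((0.435294+0.055)/1.055)^2.4 ≈ 0.158961
R_lin = 0.084376, G_lin = 0.107023, B_lin = 0.158961
L = 0.2126×R + 0.7152×G + 0.0722×B
L = 0.2126×0.084376 + 0.7152×0.107023 + 0.0722×0.158961
L ≈ 0.105958


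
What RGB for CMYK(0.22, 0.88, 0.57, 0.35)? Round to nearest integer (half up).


R = 255 × (1-C) × (1-K) = 255 × 0.78 × 0.65 = 129.285 → 129
G = 255 × (1-M) × (1-K) = 255 × 0.12 × 0.65 = 19.89 → 20
B = 255 × (1-Y) × (1-K) = 255 × 0.43 × 0.65 = 71.2725 → 71
= RGB(129, 20, 71)


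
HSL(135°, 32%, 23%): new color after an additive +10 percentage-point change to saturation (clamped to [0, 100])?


Original S = 32%
Adjustment = +10 percentage points
New S = 32 + (10) = 42
Clamp to [0, 100] → 42
= HSL(135°, 42%, 23%)


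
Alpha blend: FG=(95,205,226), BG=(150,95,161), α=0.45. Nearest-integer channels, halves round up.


C = α×F + (1-α)×B, with 1-α = 0.55
R: 0.45×95 + 0.55×150 = 42.75 + 82.50 = 125.25 → 125
G: 0.45×205 + 0.55×95 = 92.25 + 52.25 = 144.50 → 145
B: 0.45×226 + 0.55×161 = 101.70 + 88.55 = 190.25 → 190
= RGB(125, 145, 190)


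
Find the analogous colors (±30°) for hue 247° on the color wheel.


Base hue: 247°
Left analog: (247 - 30) mod 360 = 217°
Right analog: (247 + 30) mod 360 = 277°
Analogous hues = 217° and 277°


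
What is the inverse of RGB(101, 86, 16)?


Invert: (255-R, 255-G, 255-B)
R: 255-101 = 154
G: 255-86 = 169
B: 255-16 = 239
= RGB(154, 169, 239)


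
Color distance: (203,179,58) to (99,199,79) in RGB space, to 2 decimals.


d = √[(R₁-R₂)² + (G₁-G₂)² + (B₁-B₂)²]
d = √[(203-99)² + (179-199)² + (58-79)²]
d = √[10816 + 400 + 441]
d = √11657
d ≈ 107.97


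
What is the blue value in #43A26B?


Color: #43A26B
R = 43 = 67
G = A2 = 162
B = 6B = 107
Blue = 107


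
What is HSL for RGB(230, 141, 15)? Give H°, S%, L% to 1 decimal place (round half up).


Normalize: R'=230/255≈0.9020, G'=141/255≈0.5529, B'=15/255≈0.0588
Max=230/255, Min=15/255, Δ=Max-Min=215/255
L = (Max+Min)/2 = (230+15)/510 = 245/510 = 0.48039… → L = 48.0%
L ≤ 0.5 → S = Δ/(Max+Min) = 215/(230+15) = 215/245 = 0.87755… → S = 87.8%
(the 1/255 factors cancel in S and H, so raw channel differences can be used)
Max is R' → H = 60 × (((G-B)/Δ) mod 6) = 60 × (((141-15)/215) mod 6)
  126/215 = 0.5860…
  H = 60 × 0.5860… = 35.162…° → H = 35.2°
= HSL(35.2°, 87.8%, 48.0%)


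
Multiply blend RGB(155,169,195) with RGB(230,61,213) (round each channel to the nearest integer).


Multiply: C = A×B/255, rounded to nearest integer
R: 155×230/255 = 35650/255 ≈ 139.804 → 140
G: 169×61/255 = 10309/255 ≈ 40.427 → 40
B: 195×213/255 = 41535/255 ≈ 162.882 → 163
= RGB(140, 40, 163)


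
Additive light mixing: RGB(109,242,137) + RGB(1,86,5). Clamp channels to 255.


Additive: each channel = min(255, C₁+C₂)
R: 109+1 = 110 → 110
G: 242+86 = 328 → 255
B: 137+5 = 142 → 142
= RGB(110, 255, 142)


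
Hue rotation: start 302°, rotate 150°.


New hue = (H + rotation) mod 360
New hue = (302 + 150) mod 360
= 452 mod 360
= 92°


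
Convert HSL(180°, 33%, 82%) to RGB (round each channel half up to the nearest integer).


H=180°, S=0.33, L=0.82
C = (1-|2L-1|)×S = (1-|0.64|)×0.33 = 0.1188
H' = H/60 = 180/60 ≈ 3.0000; X = C×(1-|H' mod 2 - 1|) = 0.1188
m = L - C/2 = 0.82 - 0.0594 = 0.7606
Sector ⌊H'⌋ = 3 → (R',G',B') = (0.0, 0.1188, 0.1188)
RGB = ((R'+m)×255, (G'+m)×255, (B'+m)×255) = (193.953, 224.247, 224.247)
Round half up → RGB(194, 224, 224)


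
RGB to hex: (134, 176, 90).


R = 134 → 86 (hex)
G = 176 → B0 (hex)
B = 90 → 5A (hex)
Hex = #86B05A


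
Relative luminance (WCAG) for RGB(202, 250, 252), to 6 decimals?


Linearize each channel (sRGB transfer function): c = v/255; c_lin = c/12.92 if c ≤ 0.04045, else ((c+0.055)/1.055)^2.4
  R: 202/255 ≈ 0.792157 > 0.04045 → ((0.792157+0.055)/1.055)^2.4 ≈ 0.590619
  G: 250/255 ≈ 0.980392 > 0.04045 → ((0.980392+0.055)/1.055)^2.4 ≈ 0.955973
  B: 252/255 ≈ 0.988235 > 0.04045 → ((0.988235+0.055)/1.055)^2.4 ≈ 0.973445
R_lin = 0.590619, G_lin = 0.955973, B_lin = 0.973445
L = 0.2126×R + 0.7152×G + 0.0722×B
L = 0.2126×0.590619 + 0.7152×0.955973 + 0.0722×0.973445
L ≈ 0.879560


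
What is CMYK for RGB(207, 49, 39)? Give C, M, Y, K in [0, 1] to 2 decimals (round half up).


R'=207/255≈0.8118, G'=49/255≈0.1922, B'=39/255≈0.1529
K = 1 - max(R',G',B') = 1 - 207/255 = 48/255 = 0.18823… → 0.19
(1-R'-K)/(1-K) simplifies to (max-R)/max with max = 207:
C = (207-207)/207 = 0/207 = 0 → 0.00
M = (207-49)/207 = 158/207 = 0.76328… → 0.76
Y = (207-39)/207 = 168/207 = 0.81159… → 0.81
= CMYK(0.00, 0.76, 0.81, 0.19)


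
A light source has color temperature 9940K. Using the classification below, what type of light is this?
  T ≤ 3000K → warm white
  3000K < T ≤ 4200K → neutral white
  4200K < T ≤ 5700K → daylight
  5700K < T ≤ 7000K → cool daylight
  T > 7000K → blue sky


Temperature: 9940K
9940K > 7000K → blue sky
Classification: blue sky


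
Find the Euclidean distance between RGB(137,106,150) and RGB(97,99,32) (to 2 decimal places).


d = √[(R₁-R₂)² + (G₁-G₂)² + (B₁-B₂)²]
d = √[(137-97)² + (106-99)² + (150-32)²]
d = √[1600 + 49 + 13924]
d = √15573
d ≈ 124.79


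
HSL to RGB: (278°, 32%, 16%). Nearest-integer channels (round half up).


H=278°, S=0.32, L=0.16
C = (1-|2L-1|)×S = (1-|-0.68|)×0.32 = 0.1024
H' = H/60 = 278/60 ≈ 4.6333; X = C×(1-|H' mod 2 - 1|) ≈ 0.0649
m = L - C/2 = 0.16 - 0.0512 = 0.1088
Sector ⌊H'⌋ = 4 → (R',G',B') = (≈0.0649, 0.0, 0.1024)
RGB = ((R'+m)×255, (G'+m)×255, (B'+m)×255) = (44.2816, 27.744, 53.856)
Round half up → RGB(44, 28, 54)


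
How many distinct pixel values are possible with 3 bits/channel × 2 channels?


Total bits = 3 bits/channel × 2 channels = 6 bits
Distinct pixel values = 2^6
= 64 pixel values


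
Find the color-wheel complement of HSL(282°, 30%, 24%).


Complement = opposite side of color wheel = hue + 180°
H' = (282 + 180) mod 360 = 102°
S and L unchanged.
= HSL(102°, 30%, 24%)


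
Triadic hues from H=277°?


Triadic: equally spaced at 120° intervals
H1 = 277°
H2 = (277 + 120) mod 360 = 37°
H3 = (277 + 240) mod 360 = 157°
Triadic = 277°, 37°, 157°


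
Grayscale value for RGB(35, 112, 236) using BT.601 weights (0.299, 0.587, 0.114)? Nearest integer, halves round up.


Gray = 0.299×R + 0.587×G + 0.114×B
Gray = 0.299×35 + 0.587×112 + 0.114×236
Gray = 10.465 + 65.744 + 26.904
Gray = 103.113 → round half up → 103
Gray = 103


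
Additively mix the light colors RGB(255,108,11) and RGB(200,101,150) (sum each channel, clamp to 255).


Additive: each channel = min(255, C₁+C₂)
R: 255+200 = 455 → 255
G: 108+101 = 209 → 209
B: 11+150 = 161 → 161
= RGB(255, 209, 161)


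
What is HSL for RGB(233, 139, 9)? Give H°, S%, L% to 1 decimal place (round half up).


Normalize: R'=233/255≈0.9137, G'=139/255≈0.5451, B'=9/255≈0.0353
Max=233/255, Min=9/255, Δ=Max-Min=224/255
L = (Max+Min)/2 = (233+9)/510 = 242/510 = 0.47450… → L = 47.5%
L ≤ 0.5 → S = Δ/(Max+Min) = 224/(233+9) = 224/242 = 0.92561… → S = 92.6%
(the 1/255 factors cancel in S and H, so raw channel differences can be used)
Max is R' → H = 60 × (((G-B)/Δ) mod 6) = 60 × (((139-9)/224) mod 6)
  130/224 = 0.5803…
  H = 60 × 0.5803… = 34.821…° → H = 34.8°
= HSL(34.8°, 92.6%, 47.5%)


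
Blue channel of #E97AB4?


Color: #E97AB4
R = E9 = 233
G = 7A = 122
B = B4 = 180
Blue = 180


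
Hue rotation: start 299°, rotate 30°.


New hue = (H + rotation) mod 360
New hue = (299 + 30) mod 360
= 329 mod 360
= 329°


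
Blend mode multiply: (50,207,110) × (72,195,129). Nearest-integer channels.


Multiply: C = A×B/255, rounded to nearest integer
R: 50×72/255 = 3600/255 ≈ 14.118 → 14
G: 207×195/255 = 40365/255 ≈ 158.294 → 158
B: 110×129/255 = 14190/255 ≈ 55.647 → 56
= RGB(14, 158, 56)


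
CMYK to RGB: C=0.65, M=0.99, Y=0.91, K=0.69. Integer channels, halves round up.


R = 255 × (1-C) × (1-K) = 255 × 0.35 × 0.31 = 27.6675 → 28
G = 255 × (1-M) × (1-K) = 255 × 0.01 × 0.31 = 0.7905 → 1
B = 255 × (1-Y) × (1-K) = 255 × 0.09 × 0.31 = 7.1145 → 7
= RGB(28, 1, 7)


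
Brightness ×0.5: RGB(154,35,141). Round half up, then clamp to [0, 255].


Multiply each channel by 0.5, round half up, clamp to [0, 255]
R: 154×0.5 = 77
G: 35×0.5 = 17.5 → round → 18
B: 141×0.5 = 70.5 → round → 71
= RGB(77, 18, 71)


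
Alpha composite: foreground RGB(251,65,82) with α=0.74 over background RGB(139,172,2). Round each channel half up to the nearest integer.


C = α×F + (1-α)×B, with 1-α = 0.26
R: 0.74×251 + 0.26×139 = 185.74 + 36.14 = 221.88 → 222
G: 0.74×65 + 0.26×172 = 48.10 + 44.72 = 92.82 → 93
B: 0.74×82 + 0.26×2 = 60.68 + 0.52 = 61.20 → 61
= RGB(222, 93, 61)


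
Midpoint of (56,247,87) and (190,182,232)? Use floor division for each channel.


Midpoint: each channel = ⌊(C₁+C₂)/2⌋
R: ⌊(56+190)/2⌋ = 123
G: ⌊(247+182)/2⌋ = 214
B: ⌊(87+232)/2⌋ = 159
= RGB(123, 214, 159)


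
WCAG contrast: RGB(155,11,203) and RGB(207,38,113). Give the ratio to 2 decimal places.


Linearize each sRGB channel c=v/255: c/12.92 if c ≤ 0.04045 else ((c+0.055)/1.055)^2.4
L = 0.2126×R_lin + 0.7152×G_lin + 0.0722×B_lin
Color 1 (155,11,203):
  R=155: 155/255≈0.6078 > 0.04045 → ((0.6078+0.055)/1.055)^2.4 ≈ 0.32778
  G=11: 11/255≈0.0431 > 0.04045 → ((0.0431+0.055)/1.055)^2.4 ≈ 0.00335
  B=203: 203/255≈0.7961 > 0.04045 → ((0.7961+0.055)/1.055)^2.4 ≈ 0.59720
  L1 = 0.2126×0.32778 + 0.7152×0.00335 + 0.0722×0.59720 ≈ 0.11520
Color 2 (207,38,113):
  R=207: 207/255≈0.8118 > 0.04045 → ((0.8118+0.055)/1.055)^2.4 ≈ 0.62396
  G=38: 38/255≈0.1490 > 0.04045 → ((0.1490+0.055)/1.055)^2.4 ≈ 0.01938
  B=113: 113/255≈0.4431 > 0.04045 → ((0.4431+0.055)/1.055)^2.4 ≈ 0.16513
  L2 = 0.2126×0.62396 + 0.7152×0.01938 + 0.0722×0.16513 ≈ 0.15844
Lighter = 0.15844, Darker = 0.11520
Ratio = (L_lighter + 0.05) / (L_darker + 0.05)
Ratio = (0.15844 + 0.05) / (0.11520 + 0.05) = 0.20844 / 0.16520 ≈ 1.2618
Ratio ≈ 1.26:1


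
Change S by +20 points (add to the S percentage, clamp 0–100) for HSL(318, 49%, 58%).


Original S = 49%
Adjustment = +20 percentage points
New S = 49 + (20) = 69
Clamp to [0, 100] → 69
= HSL(318°, 69%, 58%)


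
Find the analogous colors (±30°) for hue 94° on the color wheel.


Base hue: 94°
Left analog: (94 - 30) mod 360 = 64°
Right analog: (94 + 30) mod 360 = 124°
Analogous hues = 64° and 124°


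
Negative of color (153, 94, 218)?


Invert: (255-R, 255-G, 255-B)
R: 255-153 = 102
G: 255-94 = 161
B: 255-218 = 37
= RGB(102, 161, 37)


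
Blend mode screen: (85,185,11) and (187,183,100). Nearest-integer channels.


Screen: C = 255 - (255-A)×(255-B)/255, rounded to nearest integer
R: 255 - (255-85)×(255-187)/255 = 255 - 11560/255 ≈ 255 - 45.333 = 209.667 → 210
G: 255 - (255-185)×(255-183)/255 = 255 - 5040/255 ≈ 255 - 19.765 = 235.235 → 235
B: 255 - (255-11)×(255-100)/255 = 255 - 37820/255 ≈ 255 - 148.314 = 106.686 → 107
= RGB(210, 235, 107)


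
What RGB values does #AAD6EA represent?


AA → 170 (R)
D6 → 214 (G)
EA → 234 (B)
= RGB(170, 214, 234)


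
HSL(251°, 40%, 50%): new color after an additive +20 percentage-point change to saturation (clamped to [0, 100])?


Original S = 40%
Adjustment = +20 percentage points
New S = 40 + (20) = 60
Clamp to [0, 100] → 60
= HSL(251°, 60%, 50%)


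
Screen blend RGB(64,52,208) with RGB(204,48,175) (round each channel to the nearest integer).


Screen: C = 255 - (255-A)×(255-B)/255, rounded to nearest integer
R: 255 - (255-64)×(255-204)/255 = 255 - 9741/255 ≈ 255 - 38.200 = 216.800 → 217
G: 255 - (255-52)×(255-48)/255 = 255 - 42021/255 ≈ 255 - 164.788 = 90.212 → 90
B: 255 - (255-208)×(255-175)/255 = 255 - 3760/255 ≈ 255 - 14.745 = 240.255 → 240
= RGB(217, 90, 240)


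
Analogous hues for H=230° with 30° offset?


Base hue: 230°
Left analog: (230 - 30) mod 360 = 200°
Right analog: (230 + 30) mod 360 = 260°
Analogous hues = 200° and 260°


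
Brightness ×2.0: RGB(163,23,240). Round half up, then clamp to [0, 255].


Multiply each channel by 2.0, round half up, clamp to [0, 255]
R: 163×2.0 = 326 → clamp → 255
G: 23×2.0 = 46
B: 240×2.0 = 480 → clamp → 255
= RGB(255, 46, 255)


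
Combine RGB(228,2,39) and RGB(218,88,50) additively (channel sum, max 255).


Additive: each channel = min(255, C₁+C₂)
R: 228+218 = 446 → 255
G: 2+88 = 90 → 90
B: 39+50 = 89 → 89
= RGB(255, 90, 89)


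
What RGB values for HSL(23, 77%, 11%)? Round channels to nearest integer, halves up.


H=23°, S=0.77, L=0.11
C = (1-|2L-1|)×S = (1-|-0.78|)×0.77 = 0.1694
H' = H/60 = 23/60 ≈ 0.3833; X = C×(1-|H' mod 2 - 1|) ≈ 0.0649
m = L - C/2 = 0.11 - 0.0847 = 0.0253
Sector ⌊H'⌋ = 0 → (R',G',B') = (0.1694, ≈0.0649, 0.0)
RGB = ((R'+m)×255, (G'+m)×255, (B'+m)×255) = (49.6485, 23.01035, 6.4515)
Round half up → RGB(50, 23, 6)


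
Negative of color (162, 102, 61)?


Invert: (255-R, 255-G, 255-B)
R: 255-162 = 93
G: 255-102 = 153
B: 255-61 = 194
= RGB(93, 153, 194)


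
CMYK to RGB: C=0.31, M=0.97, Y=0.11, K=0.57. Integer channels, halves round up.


R = 255 × (1-C) × (1-K) = 255 × 0.69 × 0.43 = 75.6585 → 76
G = 255 × (1-M) × (1-K) = 255 × 0.03 × 0.43 = 3.2895 → 3
B = 255 × (1-Y) × (1-K) = 255 × 0.89 × 0.43 = 97.5885 → 98
= RGB(76, 3, 98)


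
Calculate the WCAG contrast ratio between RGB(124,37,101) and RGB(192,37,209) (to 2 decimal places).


Linearize each sRGB channel c=v/255: c/12.92 if c ≤ 0.04045 else ((c+0.055)/1.055)^2.4
L = 0.2126×R_lin + 0.7152×G_lin + 0.0722×B_lin
Color 1 (124,37,101):
  R=124: 124/255≈0.4863 > 0.04045 → ((0.4863+0.055)/1.055)^2.4 ≈ 0.20156
  G=37: 37/255≈0.1451 > 0.04045 → ((0.1451+0.055)/1.055)^2.4 ≈ 0.01850
  B=101: 101/255≈0.3961 > 0.04045 → ((0.3961+0.055)/1.055)^2.4 ≈ 0.13014
  L1 = 0.2126×0.20156 + 0.7152×0.01850 + 0.0722×0.13014 ≈ 0.06548
Color 2 (192,37,209):
  R=192: 192/255≈0.7529 > 0.04045 → ((0.7529+0.055)/1.055)^2.4 ≈ 0.52712
  G=37: 37/255≈0.1451 > 0.04045 → ((0.1451+0.055)/1.055)^2.4 ≈ 0.01850
  B=209: 209/255≈0.8196 > 0.04045 → ((0.8196+0.055)/1.055)^2.4 ≈ 0.63760
  L2 = 0.2126×0.52712 + 0.7152×0.01850 + 0.0722×0.63760 ≈ 0.17133
Lighter = 0.17133, Darker = 0.06548
Ratio = (L_lighter + 0.05) / (L_darker + 0.05)
Ratio = (0.17133 + 0.05) / (0.06548 + 0.05) = 0.22133 / 0.11548 ≈ 1.9166
Ratio ≈ 1.92:1


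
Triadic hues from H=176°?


Triadic: equally spaced at 120° intervals
H1 = 176°
H2 = (176 + 120) mod 360 = 296°
H3 = (176 + 240) mod 360 = 56°
Triadic = 176°, 296°, 56°


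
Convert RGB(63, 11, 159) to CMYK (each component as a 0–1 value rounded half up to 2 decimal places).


R'=63/255≈0.2471, G'=11/255≈0.0431, B'=159/255≈0.6235
K = 1 - max(R',G',B') = 1 - 159/255 = 96/255 = 0.37647… → 0.38
(1-R'-K)/(1-K) simplifies to (max-R)/max with max = 159:
C = (159-63)/159 = 96/159 = 0.60377… → 0.60
M = (159-11)/159 = 148/159 = 0.93081… → 0.93
Y = (159-159)/159 = 0/159 = 0 → 0.00
= CMYK(0.60, 0.93, 0.00, 0.38)


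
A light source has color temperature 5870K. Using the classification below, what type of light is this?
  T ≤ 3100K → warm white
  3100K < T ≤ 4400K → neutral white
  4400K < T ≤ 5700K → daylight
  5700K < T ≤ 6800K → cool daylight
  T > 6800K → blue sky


Temperature: 5870K
5700K < 5870K ≤ 6800K → cool daylight
Classification: cool daylight


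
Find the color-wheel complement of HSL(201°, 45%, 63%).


Complement = opposite side of color wheel = hue + 180°
H' = (201 + 180) mod 360 = 21°
S and L unchanged.
= HSL(21°, 45%, 63%)


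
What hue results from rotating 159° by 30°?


New hue = (H + rotation) mod 360
New hue = (159 + 30) mod 360
= 189 mod 360
= 189°


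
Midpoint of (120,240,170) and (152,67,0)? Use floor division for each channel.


Midpoint: each channel = ⌊(C₁+C₂)/2⌋
R: ⌊(120+152)/2⌋ = 136
G: ⌊(240+67)/2⌋ = 153
B: ⌊(170+0)/2⌋ = 85
= RGB(136, 153, 85)


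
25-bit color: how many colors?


Colors = 2^bits = 2^25
= 33,554,432 colors


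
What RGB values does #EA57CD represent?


EA → 234 (R)
57 → 87 (G)
CD → 205 (B)
= RGB(234, 87, 205)


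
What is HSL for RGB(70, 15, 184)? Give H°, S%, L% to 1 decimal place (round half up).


Normalize: R'=70/255≈0.2745, G'=15/255≈0.0588, B'=184/255≈0.7216
Max=184/255, Min=15/255, Δ=Max-Min=169/255
L = (Max+Min)/2 = (184+15)/510 = 199/510 = 0.39019… → L = 39.0%
L ≤ 0.5 → S = Δ/(Max+Min) = 169/(184+15) = 169/199 = 0.84924… → S = 84.9%
(the 1/255 factors cancel in S and H, so raw channel differences can be used)
Max is B' → H = 60 × ((R-G)/Δ + 4) = 60 × ((70-15)/169 + 4)
  55/169 + 4 = 0.3254… + 4 = 4.3254…
  H = 60 × 4.3254… = 259.526…° → H = 259.5°
= HSL(259.5°, 84.9%, 39.0%)


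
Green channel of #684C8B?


Color: #684C8B
R = 68 = 104
G = 4C = 76
B = 8B = 139
Green = 76


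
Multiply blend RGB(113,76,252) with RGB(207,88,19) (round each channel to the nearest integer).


Multiply: C = A×B/255, rounded to nearest integer
R: 113×207/255 = 23391/255 ≈ 91.729 → 92
G: 76×88/255 = 6688/255 ≈ 26.227 → 26
B: 252×19/255 = 4788/255 ≈ 18.776 → 19
= RGB(92, 26, 19)


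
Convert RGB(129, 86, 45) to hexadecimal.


R = 129 → 81 (hex)
G = 86 → 56 (hex)
B = 45 → 2D (hex)
Hex = #81562D


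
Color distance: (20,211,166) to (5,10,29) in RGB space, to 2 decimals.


d = √[(R₁-R₂)² + (G₁-G₂)² + (B₁-B₂)²]
d = √[(20-5)² + (211-10)² + (166-29)²]
d = √[225 + 40401 + 18769]
d = √59395
d ≈ 243.71


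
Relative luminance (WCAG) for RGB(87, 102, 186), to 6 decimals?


Linearize each channel (sRGB transfer function): c = v/255; c_lin = c/12.92 if c ≤ 0.04045, else ((c+0.055)/1.055)^2.4
  R: 87/255 ≈ 0.341176 > 0.04045 → ((0.341176+0.055)/1.055)^2.4 ≈ 0.095307
  G: 102/255 ≈ 0.400000 > 0.04045 → ((0.400000+0.055)/1.055)^2.4 ≈ 0.132868
  B: 186/255 ≈ 0.729412 > 0.04045 → ((0.729412+0.055)/1.055)^2.4 ≈ 0.491021
R_lin = 0.095307, G_lin = 0.132868, B_lin = 0.491021
L = 0.2126×R + 0.7152×G + 0.0722×B
L = 0.2126×0.095307 + 0.7152×0.132868 + 0.0722×0.491021
L ≈ 0.150741


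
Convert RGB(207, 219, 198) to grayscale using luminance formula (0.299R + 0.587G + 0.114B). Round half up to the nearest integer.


Gray = 0.299×R + 0.587×G + 0.114×B
Gray = 0.299×207 + 0.587×219 + 0.114×198
Gray = 61.893 + 128.553 + 22.572
Gray = 213.018 → round half up → 213
Gray = 213


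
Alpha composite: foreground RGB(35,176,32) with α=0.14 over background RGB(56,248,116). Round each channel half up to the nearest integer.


C = α×F + (1-α)×B, with 1-α = 0.86
R: 0.14×35 + 0.86×56 = 4.90 + 48.16 = 53.06 → 53
G: 0.14×176 + 0.86×248 = 24.64 + 213.28 = 237.92 → 238
B: 0.14×32 + 0.86×116 = 4.48 + 99.76 = 104.24 → 104
= RGB(53, 238, 104)


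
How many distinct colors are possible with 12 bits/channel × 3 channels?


Total bits = 12 bits/channel × 3 channels = 36 bits
Distinct colors = 2^36
= 68,719,476,736 colors


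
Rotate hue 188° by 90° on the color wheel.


New hue = (H + rotation) mod 360
New hue = (188 + 90) mod 360
= 278 mod 360
= 278°


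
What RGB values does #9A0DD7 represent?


9A → 154 (R)
0D → 13 (G)
D7 → 215 (B)
= RGB(154, 13, 215)


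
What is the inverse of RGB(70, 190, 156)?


Invert: (255-R, 255-G, 255-B)
R: 255-70 = 185
G: 255-190 = 65
B: 255-156 = 99
= RGB(185, 65, 99)


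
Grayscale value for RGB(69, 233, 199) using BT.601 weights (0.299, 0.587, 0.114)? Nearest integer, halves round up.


Gray = 0.299×R + 0.587×G + 0.114×B
Gray = 0.299×69 + 0.587×233 + 0.114×199
Gray = 20.631 + 136.771 + 22.686
Gray = 180.088 → round half up → 180
Gray = 180


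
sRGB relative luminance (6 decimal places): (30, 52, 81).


Linearize each channel (sRGB transfer function): c = v/255; c_lin = c/12.92 if c ≤ 0.04045, else ((c+0.055)/1.055)^2.4
  R: 30/255 ≈ 0.117647 > 0.04045 → ((0.117647+0.055)/1.055)^2.4 ≈ 0.012983
  G: 52/255 ≈ 0.203922 > 0.04045 → ((0.203922+0.055)/1.055)^2.4 ≈ 0.034340
  B: 81/255 ≈ 0.317647 > 0.04045 → ((0.317647+0.055)/1.055)^2.4 ≈ 0.082283
R_lin = 0.012983, G_lin = 0.034340, B_lin = 0.082283
L = 0.2126×R + 0.7152×G + 0.0722×B
L = 0.2126×0.012983 + 0.7152×0.034340 + 0.0722×0.082283
L ≈ 0.033261


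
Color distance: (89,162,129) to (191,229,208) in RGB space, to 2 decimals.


d = √[(R₁-R₂)² + (G₁-G₂)² + (B₁-B₂)²]
d = √[(89-191)² + (162-229)² + (129-208)²]
d = √[10404 + 4489 + 6241]
d = √21134
d ≈ 145.38


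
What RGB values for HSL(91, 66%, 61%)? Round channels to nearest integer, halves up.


H=91°, S=0.66, L=0.61
C = (1-|2L-1|)×S = (1-|0.22|)×0.66 = 0.5148
H' = H/60 = 91/60 ≈ 1.5167; X = C×(1-|H' mod 2 - 1|) = 0.24882
m = L - C/2 = 0.61 - 0.2574 = 0.3526
Sector ⌊H'⌋ = 1 → (R',G',B') = (0.24882, 0.5148, 0.0)
RGB = ((R'+m)×255, (G'+m)×255, (B'+m)×255) = (153.3621, 221.187, 89.913)
Round half up → RGB(153, 221, 90)


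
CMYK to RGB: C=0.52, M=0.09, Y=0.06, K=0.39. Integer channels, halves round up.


R = 255 × (1-C) × (1-K) = 255 × 0.48 × 0.61 = 74.664 → 75
G = 255 × (1-M) × (1-K) = 255 × 0.91 × 0.61 = 141.5505 → 142
B = 255 × (1-Y) × (1-K) = 255 × 0.94 × 0.61 = 146.217 → 146
= RGB(75, 142, 146)


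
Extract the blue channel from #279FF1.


Color: #279FF1
R = 27 = 39
G = 9F = 159
B = F1 = 241
Blue = 241


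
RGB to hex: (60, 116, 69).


R = 60 → 3C (hex)
G = 116 → 74 (hex)
B = 69 → 45 (hex)
Hex = #3C7445


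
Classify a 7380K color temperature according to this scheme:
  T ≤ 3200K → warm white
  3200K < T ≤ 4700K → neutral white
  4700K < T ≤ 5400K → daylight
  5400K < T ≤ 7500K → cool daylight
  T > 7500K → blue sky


Temperature: 7380K
5400K < 7380K ≤ 7500K → cool daylight
Classification: cool daylight


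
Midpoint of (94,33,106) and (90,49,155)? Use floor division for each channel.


Midpoint: each channel = ⌊(C₁+C₂)/2⌋
R: ⌊(94+90)/2⌋ = 92
G: ⌊(33+49)/2⌋ = 41
B: ⌊(106+155)/2⌋ = 130
= RGB(92, 41, 130)


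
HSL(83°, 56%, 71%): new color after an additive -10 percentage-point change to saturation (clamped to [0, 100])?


Original S = 56%
Adjustment = -10 percentage points
New S = 56 + (-10) = 46
Clamp to [0, 100] → 46
= HSL(83°, 46%, 71%)


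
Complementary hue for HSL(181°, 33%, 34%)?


Complement = opposite side of color wheel = hue + 180°
H' = (181 + 180) mod 360 = 1°
S and L unchanged.
= HSL(1°, 33%, 34%)


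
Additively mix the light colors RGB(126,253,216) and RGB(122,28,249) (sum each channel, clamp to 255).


Additive: each channel = min(255, C₁+C₂)
R: 126+122 = 248 → 248
G: 253+28 = 281 → 255
B: 216+249 = 465 → 255
= RGB(248, 255, 255)


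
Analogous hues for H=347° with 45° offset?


Base hue: 347°
Left analog: (347 - 45) mod 360 = 302°
Right analog: (347 + 45) mod 360 = 32°
Analogous hues = 302° and 32°


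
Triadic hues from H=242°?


Triadic: equally spaced at 120° intervals
H1 = 242°
H2 = (242 + 120) mod 360 = 2°
H3 = (242 + 240) mod 360 = 122°
Triadic = 242°, 2°, 122°


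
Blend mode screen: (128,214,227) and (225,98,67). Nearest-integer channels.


Screen: C = 255 - (255-A)×(255-B)/255, rounded to nearest integer
R: 255 - (255-128)×(255-225)/255 = 255 - 3810/255 ≈ 255 - 14.941 = 240.059 → 240
G: 255 - (255-214)×(255-98)/255 = 255 - 6437/255 ≈ 255 - 25.243 = 229.757 → 230
B: 255 - (255-227)×(255-67)/255 = 255 - 5264/255 ≈ 255 - 20.643 = 234.357 → 234
= RGB(240, 230, 234)


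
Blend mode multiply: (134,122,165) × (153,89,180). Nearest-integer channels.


Multiply: C = A×B/255, rounded to nearest integer
R: 134×153/255 = 20502/255 ≈ 80.400 → 80
G: 122×89/255 = 10858/255 ≈ 42.580 → 43
B: 165×180/255 = 29700/255 ≈ 116.471 → 116
= RGB(80, 43, 116)


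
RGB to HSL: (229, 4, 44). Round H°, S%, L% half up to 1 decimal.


Normalize: R'=229/255≈0.8980, G'=4/255≈0.0157, B'=44/255≈0.1725
Max=229/255, Min=4/255, Δ=Max-Min=225/255
L = (Max+Min)/2 = (229+4)/510 = 233/510 = 0.45686… → L = 45.7%
L ≤ 0.5 → S = Δ/(Max+Min) = 225/(229+4) = 225/233 = 0.96566… → S = 96.6%
(the 1/255 factors cancel in S and H, so raw channel differences can be used)
Max is R' → H = 60 × (((G-B)/Δ) mod 6) = 60 × (((4-44)/225) mod 6)
  (-40)/225 = -0.1777…; negative, so add 6 → 5.8222…
  H = 60 × 5.8222… = 349.333…° → H = 349.3°
= HSL(349.3°, 96.6%, 45.7%)


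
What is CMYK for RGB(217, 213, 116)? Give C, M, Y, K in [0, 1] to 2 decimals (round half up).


R'=217/255≈0.8510, G'=213/255≈0.8353, B'=116/255≈0.4549
K = 1 - max(R',G',B') = 1 - 217/255 = 38/255 = 0.14901… → 0.15
(1-R'-K)/(1-K) simplifies to (max-R)/max with max = 217:
C = (217-217)/217 = 0/217 = 0 → 0.00
M = (217-213)/217 = 4/217 = 0.01843… → 0.02
Y = (217-116)/217 = 101/217 = 0.46543… → 0.47
= CMYK(0.00, 0.02, 0.47, 0.15)


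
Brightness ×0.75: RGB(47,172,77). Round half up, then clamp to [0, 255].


Multiply each channel by 0.75, round half up, clamp to [0, 255]
R: 47×0.75 = 35.25 → round → 35
G: 172×0.75 = 129
B: 77×0.75 = 57.75 → round → 58
= RGB(35, 129, 58)


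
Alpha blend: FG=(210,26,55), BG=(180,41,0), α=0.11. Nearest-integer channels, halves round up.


C = α×F + (1-α)×B, with 1-α = 0.89
R: 0.11×210 + 0.89×180 = 23.10 + 160.20 = 183.30 → 183
G: 0.11×26 + 0.89×41 = 2.86 + 36.49 = 39.35 → 39
B: 0.11×55 + 0.89×0 = 6.05 + 0.00 = 6.05 → 6
= RGB(183, 39, 6)


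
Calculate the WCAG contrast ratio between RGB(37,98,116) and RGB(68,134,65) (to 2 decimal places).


Linearize each sRGB channel c=v/255: c/12.92 if c ≤ 0.04045 else ((c+0.055)/1.055)^2.4
L = 0.2126×R_lin + 0.7152×G_lin + 0.0722×B_lin
Color 1 (37,98,116):
  R=37: 37/255≈0.1451 > 0.04045 → ((0.1451+0.055)/1.055)^2.4 ≈ 0.01850
  G=98: 98/255≈0.3843 > 0.04045 → ((0.3843+0.055)/1.055)^2.4 ≈ 0.12214
  B=116: 116/255≈0.4549 > 0.04045 → ((0.4549+0.055)/1.055)^2.4 ≈ 0.17465
  L1 = 0.2126×0.01850 + 0.7152×0.12214 + 0.0722×0.17465 ≈ 0.10390
Color 2 (68,134,65):
  R=68: 68/255≈0.2667 > 0.04045 → ((0.2667+0.055)/1.055)^2.4 ≈ 0.05781
  G=134: 134/255≈0.5255 > 0.04045 → ((0.5255+0.055)/1.055)^2.4 ≈ 0.23840
  B=65: 65/255≈0.2549 > 0.04045 → ((0.2549+0.055)/1.055)^2.4 ≈ 0.05286
  L2 = 0.2126×0.05781 + 0.7152×0.23840 + 0.0722×0.05286 ≈ 0.18661
Lighter = 0.18661, Darker = 0.10390
Ratio = (L_lighter + 0.05) / (L_darker + 0.05)
Ratio = (0.18661 + 0.05) / (0.10390 + 0.05) = 0.23661 / 0.15390 ≈ 1.5374
Ratio ≈ 1.54:1


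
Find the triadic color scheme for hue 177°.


Triadic: equally spaced at 120° intervals
H1 = 177°
H2 = (177 + 120) mod 360 = 297°
H3 = (177 + 240) mod 360 = 57°
Triadic = 177°, 297°, 57°


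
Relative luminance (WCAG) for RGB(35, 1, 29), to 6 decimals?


Linearize each channel (sRGB transfer function): c = v/255; c_lin = c/12.92 if c ≤ 0.04045, else ((c+0.055)/1.055)^2.4
  R: 35/255 ≈ 0.137255 > 0.04045 → ((0.137255+0.055)/1.055)^2.4 ≈ 0.016807
  G: 1/255 ≈ 0.003922 ≤ 0.04045 → 0.003922/12.92 ≈ 0.000304
  B: 29/255 ≈ 0.113725 > 0.04045 → ((0.113725+0.055)/1.055)^2.4 ≈ 0.012286
R_lin = 0.016807, G_lin = 0.000304, B_lin = 0.012286
L = 0.2126×R + 0.7152×G + 0.0722×B
L = 0.2126×0.016807 + 0.7152×0.000304 + 0.0722×0.012286
L ≈ 0.004677


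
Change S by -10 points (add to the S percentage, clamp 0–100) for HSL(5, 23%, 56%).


Original S = 23%
Adjustment = -10 percentage points
New S = 23 + (-10) = 13
Clamp to [0, 100] → 13
= HSL(5°, 13%, 56%)


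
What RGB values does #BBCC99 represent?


BB → 187 (R)
CC → 204 (G)
99 → 153 (B)
= RGB(187, 204, 153)


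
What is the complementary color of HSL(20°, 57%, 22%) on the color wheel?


Complement = opposite side of color wheel = hue + 180°
H' = (20 + 180) mod 360 = 200°
S and L unchanged.
= HSL(200°, 57%, 22%)


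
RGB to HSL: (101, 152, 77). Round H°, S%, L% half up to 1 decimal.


Normalize: R'=101/255≈0.3961, G'=152/255≈0.5961, B'=77/255≈0.3020
Max=152/255, Min=77/255, Δ=Max-Min=75/255
L = (Max+Min)/2 = (152+77)/510 = 229/510 = 0.44901… → L = 44.9%
L ≤ 0.5 → S = Δ/(Max+Min) = 75/(152+77) = 75/229 = 0.32751… → S = 32.8%
(the 1/255 factors cancel in S and H, so raw channel differences can be used)
Max is G' → H = 60 × ((B-R)/Δ + 2) = 60 × ((77-101)/75 + 2)
  -24/75 + 2 = -0.32 + 2 = 1.68
  H = 60 × 1.68 = 100.8° → H = 100.8°
= HSL(100.8°, 32.8%, 44.9%)
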